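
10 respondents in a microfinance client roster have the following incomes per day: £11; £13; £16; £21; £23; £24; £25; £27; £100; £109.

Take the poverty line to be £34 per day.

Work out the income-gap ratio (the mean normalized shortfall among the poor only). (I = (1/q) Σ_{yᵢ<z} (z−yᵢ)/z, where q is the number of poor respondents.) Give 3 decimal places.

0.412

Poor units: £11, £13, £16, £21, £23, £24, £25, £27 (q = 8 of N = 10).
Shortfall ratios (z−y)/z: 0.6765, 0.6176, 0.5294, 0.3824, 0.3235, 0.2941, 0.2647, 0.2059; sum = 3.294118.
I averages over the q = 8 poor units only: 3.294118 / 8 = 0.412.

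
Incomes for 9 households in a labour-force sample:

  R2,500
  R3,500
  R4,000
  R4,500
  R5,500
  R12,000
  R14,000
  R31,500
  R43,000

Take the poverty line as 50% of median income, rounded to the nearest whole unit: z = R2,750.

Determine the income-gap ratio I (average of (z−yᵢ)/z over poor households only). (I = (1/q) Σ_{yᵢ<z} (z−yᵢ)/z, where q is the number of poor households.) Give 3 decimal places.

Below z: R2,500 (q = 1 of N = 9).
Relative gaps: 0.0909; sum = 0.090909.
I averages over the q = 1 poor units only: 0.090909 / 1 = 0.091.

0.091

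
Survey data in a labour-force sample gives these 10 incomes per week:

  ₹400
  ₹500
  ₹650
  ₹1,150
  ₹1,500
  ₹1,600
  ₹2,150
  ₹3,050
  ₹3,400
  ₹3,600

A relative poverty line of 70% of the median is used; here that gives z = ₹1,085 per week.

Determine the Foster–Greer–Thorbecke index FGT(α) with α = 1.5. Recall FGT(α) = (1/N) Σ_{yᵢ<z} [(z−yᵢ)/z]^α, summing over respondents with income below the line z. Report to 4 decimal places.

Poor units: ₹400, ₹500, ₹650 (q = 3 of N = 10).
Relative gaps: (1085−400)/1085 = 0.6313; (1085−500)/1085 = 0.5392; (1085−650)/1085 = 0.4009.
Raised to α = 1.5: 0.50164; 0.39590; 0.25386.
Sum = 1.151399; FGT(1.5) = 1.151399 / 10 = 0.1151.

0.1151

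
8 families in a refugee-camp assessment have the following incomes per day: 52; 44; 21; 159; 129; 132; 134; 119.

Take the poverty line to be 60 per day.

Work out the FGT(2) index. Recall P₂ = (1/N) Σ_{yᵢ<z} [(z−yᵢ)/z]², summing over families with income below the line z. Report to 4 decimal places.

0.0639

Below z: 21, 44, 52 (q = 3 of N = 8).
Gap ratios (z−y)/z: (60−21)/60 = 0.6500; (60−44)/60 = 0.2667; (60−52)/60 = 0.1333.
Squared: 0.4225; 0.0711; 0.0178.
Sum = 0.511389; P₂ = 0.511389 / 8 = 0.0639.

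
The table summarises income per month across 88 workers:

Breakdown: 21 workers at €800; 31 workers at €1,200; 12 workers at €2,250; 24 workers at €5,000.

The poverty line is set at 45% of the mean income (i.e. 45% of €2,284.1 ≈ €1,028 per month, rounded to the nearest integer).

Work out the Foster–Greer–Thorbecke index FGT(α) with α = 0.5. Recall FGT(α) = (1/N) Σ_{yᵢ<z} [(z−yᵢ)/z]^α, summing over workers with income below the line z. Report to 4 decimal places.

0.1124

Below the line: 21×€800 (q = 21 of N = 88).
Normalized shortfalls: (1028−800)/1028 = 0.2218 (×21).
Raised to α = 0.5: 0.47095 (×21).
Sum = 9.889860; FGT(0.5) = 9.889860 / 88 = 0.1124.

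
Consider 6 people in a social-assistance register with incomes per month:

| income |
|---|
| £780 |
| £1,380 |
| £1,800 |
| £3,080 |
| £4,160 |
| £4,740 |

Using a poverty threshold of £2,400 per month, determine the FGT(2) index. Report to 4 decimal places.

0.1165

Below z: £780, £1,380, £1,800 (q = 3 of N = 6).
Shortfall ratios: (2400−780)/2400 = 0.6750; (2400−1380)/2400 = 0.4250; (2400−1800)/2400 = 0.2500.
Squared: 0.4556; 0.1806; 0.0625.
Sum = 0.698750; P₂ = 0.698750 / 6 = 0.1165.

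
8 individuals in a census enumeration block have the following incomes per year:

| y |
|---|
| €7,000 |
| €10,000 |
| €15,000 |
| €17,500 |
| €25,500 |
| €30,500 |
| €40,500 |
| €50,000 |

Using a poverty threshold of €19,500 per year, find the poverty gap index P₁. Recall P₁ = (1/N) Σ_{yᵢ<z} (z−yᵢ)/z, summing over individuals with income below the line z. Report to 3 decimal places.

0.183

Below z: €7,000, €10,000, €15,000, €17,500 (q = 4 of N = 8).
Shortfall ratios: (19500−7000)/19500 = 0.6410; (19500−10000)/19500 = 0.4872; (19500−15000)/19500 = 0.2308; (19500−17500)/19500 = 0.1026.
Σ = 1.461538. Dividing by the full population N = 8 gives P₁ = 0.183.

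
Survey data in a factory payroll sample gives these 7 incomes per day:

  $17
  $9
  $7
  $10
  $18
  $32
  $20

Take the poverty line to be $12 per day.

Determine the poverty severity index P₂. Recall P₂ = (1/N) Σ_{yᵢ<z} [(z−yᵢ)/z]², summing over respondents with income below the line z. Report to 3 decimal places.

Below z: $7, $9, $10 (q = 3 of N = 7).
Relative gaps: (12−7)/12 = 0.4167; (12−9)/12 = 0.2500; (12−10)/12 = 0.1667.
Squared: 0.1736; 0.0625; 0.0278.
Sum = 0.263889; P₂ = 0.263889 / 7 = 0.038.

0.038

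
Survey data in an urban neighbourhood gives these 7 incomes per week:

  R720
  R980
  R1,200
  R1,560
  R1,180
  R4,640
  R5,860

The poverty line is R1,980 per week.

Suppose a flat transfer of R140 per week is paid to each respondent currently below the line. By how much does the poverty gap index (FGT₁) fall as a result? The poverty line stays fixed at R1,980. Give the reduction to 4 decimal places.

Before: below the line — R720, R980, R1,180, R1,200, R1,560; poverty gap index (FGT₁) = 0.307359.
After the R140 transfer: below the line — R860, R1,120, R1,320, R1,340, R1,700; poverty gap index (FGT₁) = 0.256854.
Reduction = 0.307359 − 0.256854 = 0.0505.

0.0505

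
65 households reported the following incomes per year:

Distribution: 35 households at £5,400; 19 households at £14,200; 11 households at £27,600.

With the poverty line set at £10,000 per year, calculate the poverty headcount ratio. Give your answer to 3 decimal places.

0.538

35 of the 65 households have income below £10,000.
H = 35/65 = 0.538.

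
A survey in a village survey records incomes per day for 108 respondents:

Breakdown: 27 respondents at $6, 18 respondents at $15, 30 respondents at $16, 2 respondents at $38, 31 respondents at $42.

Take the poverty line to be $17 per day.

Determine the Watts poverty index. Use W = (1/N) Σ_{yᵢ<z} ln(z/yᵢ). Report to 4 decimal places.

0.2981

Poor units: 27×$6, 18×$15, 30×$16 (q = 75 of N = 108).
Log shortfalls: ln(17/6) = 1.0415 (×27); ln(17/15) = 0.1252 (×18); ln(17/16) = 0.0606 (×30).
W = 32.190930 / 108 = 0.2981.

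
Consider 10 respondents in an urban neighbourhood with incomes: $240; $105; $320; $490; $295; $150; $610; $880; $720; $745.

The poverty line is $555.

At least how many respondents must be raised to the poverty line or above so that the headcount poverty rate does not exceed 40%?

2

6 of the 10 respondents are poor, so H = 6/10 = 0.600.
A headcount ratio of at most 40% allows at most ⌊0.40 × 10⌋ = 4 poor respondents.
So at least 6 − 4 = 2 must be lifted.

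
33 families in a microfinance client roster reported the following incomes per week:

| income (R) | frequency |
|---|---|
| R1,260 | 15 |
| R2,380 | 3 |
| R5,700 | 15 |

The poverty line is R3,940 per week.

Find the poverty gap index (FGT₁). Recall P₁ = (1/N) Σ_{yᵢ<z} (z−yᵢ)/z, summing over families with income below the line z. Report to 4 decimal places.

0.3452

Below z: 15×R1,260, 3×R2,380 (q = 18 of N = 33).
Shortfall ratios: (3940−1260)/3940 = 0.6802 (×15); (3940−2380)/3940 = 0.3959 (×3).
Sum of shortfalls = 11.390863; P₁ averages over all N: 11.390863 / 33 = 0.3452.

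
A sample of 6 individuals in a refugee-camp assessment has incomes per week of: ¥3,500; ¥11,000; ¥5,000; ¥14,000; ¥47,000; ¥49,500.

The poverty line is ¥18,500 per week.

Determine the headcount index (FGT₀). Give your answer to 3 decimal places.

0.667

4 of the 6 individuals have income below ¥18,500.
H = 4/6 = 0.667.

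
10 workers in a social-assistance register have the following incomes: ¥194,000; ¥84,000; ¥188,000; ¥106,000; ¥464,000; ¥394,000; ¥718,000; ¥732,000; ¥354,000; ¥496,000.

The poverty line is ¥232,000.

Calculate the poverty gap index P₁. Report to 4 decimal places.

Below the line: ¥84,000, ¥106,000, ¥188,000, ¥194,000 (q = 4 of N = 10).
Shortfall ratios: (232000−84000)/232000 = 0.6379; (232000−106000)/232000 = 0.5431; (232000−188000)/232000 = 0.1897; (232000−194000)/232000 = 0.1638.
Sum of shortfalls = 1.534483; P₁ averages over all N: 1.534483 / 10 = 0.1534.

0.1534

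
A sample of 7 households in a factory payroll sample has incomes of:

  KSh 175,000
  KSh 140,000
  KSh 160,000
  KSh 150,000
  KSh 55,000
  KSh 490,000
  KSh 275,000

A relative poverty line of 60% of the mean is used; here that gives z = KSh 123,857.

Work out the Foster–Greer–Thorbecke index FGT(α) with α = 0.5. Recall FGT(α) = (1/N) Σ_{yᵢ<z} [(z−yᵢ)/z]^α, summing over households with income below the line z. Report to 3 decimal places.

Incomes under z: KSh 55,000 (q = 1 of N = 7).
Shortfall ratios: (123857−55000)/123857 = 0.5559.
Raised to α = 0.5: 0.74561.
Sum = 0.745614; FGT(0.5) = 0.745614 / 7 = 0.107.

0.107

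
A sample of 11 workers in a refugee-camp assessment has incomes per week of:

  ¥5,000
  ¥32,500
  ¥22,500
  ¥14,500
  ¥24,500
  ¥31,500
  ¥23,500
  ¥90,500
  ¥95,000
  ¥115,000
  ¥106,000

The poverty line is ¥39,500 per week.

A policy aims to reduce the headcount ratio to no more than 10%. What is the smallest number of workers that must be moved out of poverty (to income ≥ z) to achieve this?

6

7 of the 11 workers are poor, so H = 7/11 = 0.636.
A headcount ratio of at most 10% allows at most ⌊0.10 × 11⌋ = 1 poor workers.
So at least 7 − 1 = 6 must be lifted.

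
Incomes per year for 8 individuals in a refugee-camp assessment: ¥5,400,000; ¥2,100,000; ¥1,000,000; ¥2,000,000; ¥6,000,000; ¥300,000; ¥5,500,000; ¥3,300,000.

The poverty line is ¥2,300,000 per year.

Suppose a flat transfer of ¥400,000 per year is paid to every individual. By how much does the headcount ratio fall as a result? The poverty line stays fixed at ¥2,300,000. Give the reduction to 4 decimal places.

0.2500

Before: below the line — ¥300,000, ¥1,000,000, ¥2,000,000, ¥2,100,000; headcount ratio = 0.500000.
After the ¥400,000 transfer: below the line — ¥700,000, ¥1,400,000; headcount ratio = 0.250000.
Reduction = 0.500000 − 0.250000 = 0.2500.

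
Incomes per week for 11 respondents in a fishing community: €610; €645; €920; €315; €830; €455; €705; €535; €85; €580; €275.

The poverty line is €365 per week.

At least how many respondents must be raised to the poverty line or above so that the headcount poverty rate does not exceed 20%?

3 of the 11 respondents are poor, so H = 3/11 = 0.273.
A headcount ratio of at most 20% allows at most ⌊0.20 × 11⌋ = 2 poor respondents.
So at least 3 − 2 = 1 must be lifted.

1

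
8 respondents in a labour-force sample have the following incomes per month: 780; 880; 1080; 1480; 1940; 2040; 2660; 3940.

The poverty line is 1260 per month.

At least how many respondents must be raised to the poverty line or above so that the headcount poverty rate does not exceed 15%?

2

3 of the 8 respondents are poor, so H = 3/8 = 0.375.
A headcount ratio of at most 15% allows at most ⌊0.15 × 8⌋ = 1 poor respondents.
So at least 3 − 1 = 2 must be lifted.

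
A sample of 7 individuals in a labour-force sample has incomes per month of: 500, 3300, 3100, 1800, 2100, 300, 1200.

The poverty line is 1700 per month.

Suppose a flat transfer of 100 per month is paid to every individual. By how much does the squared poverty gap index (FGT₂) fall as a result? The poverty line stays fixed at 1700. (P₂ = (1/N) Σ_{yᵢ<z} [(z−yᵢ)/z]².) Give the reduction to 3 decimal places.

0.029

Before: below the line — 300, 500, 1200; squared poverty gap index (FGT₂) = 0.18043.
After the 100 transfer: below the line — 400, 600, 1300; squared poverty gap index (FGT₂) = 0.15126.
Reduction = 0.18043 − 0.15126 = 0.029.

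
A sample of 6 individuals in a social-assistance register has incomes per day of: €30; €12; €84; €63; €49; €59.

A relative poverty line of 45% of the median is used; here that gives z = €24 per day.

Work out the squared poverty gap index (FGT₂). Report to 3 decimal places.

0.042

Poor units: €12 (q = 1 of N = 6).
Shortfall ratios: (24−12)/24 = 0.5000.
Squared: 0.2500.
Sum = 0.250000; P₂ = 0.250000 / 6 = 0.042.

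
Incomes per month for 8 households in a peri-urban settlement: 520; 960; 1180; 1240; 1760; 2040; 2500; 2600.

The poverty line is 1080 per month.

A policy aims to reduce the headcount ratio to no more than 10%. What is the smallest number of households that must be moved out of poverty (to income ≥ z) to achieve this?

2 of the 8 households are poor, so H = 2/8 = 0.250.
A headcount ratio of at most 10% allows at most ⌊0.10 × 8⌋ = 0 poor households.
So at least 2 − 0 = 2 must be lifted.

2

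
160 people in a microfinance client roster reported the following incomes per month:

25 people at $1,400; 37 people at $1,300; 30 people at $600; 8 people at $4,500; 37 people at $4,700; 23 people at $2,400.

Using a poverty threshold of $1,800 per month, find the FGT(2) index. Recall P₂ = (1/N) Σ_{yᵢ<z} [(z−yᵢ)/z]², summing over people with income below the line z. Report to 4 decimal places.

Below z: 30×$600, 37×$1,300, 25×$1,400 (q = 92 of N = 160).
Normalized shortfalls: (1800−600)/1800 = 0.6667 (×30); (1800−1300)/1800 = 0.2778 (×37); (1800−1400)/1800 = 0.2222 (×25).
Squared: 0.4444 (×30); 0.0772 (×37); 0.0494 (×25).
Sum = 17.422840; P₂ = 17.422840 / 160 = 0.1089.

0.1089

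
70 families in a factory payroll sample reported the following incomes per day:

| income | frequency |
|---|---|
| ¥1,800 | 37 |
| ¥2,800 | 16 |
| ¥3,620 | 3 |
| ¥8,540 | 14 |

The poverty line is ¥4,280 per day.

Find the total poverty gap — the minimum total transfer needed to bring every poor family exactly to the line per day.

¥117,420

Incomes under z: 37×¥1,800, 16×¥2,800, 3×¥3,620 (q = 56 of N = 70).
Individual gaps: 37×(4280−1800) = 91760; 16×(4280−2800) = 23680; 3×(4280−3620) = 1980.
Aggregate gap = ¥117,420.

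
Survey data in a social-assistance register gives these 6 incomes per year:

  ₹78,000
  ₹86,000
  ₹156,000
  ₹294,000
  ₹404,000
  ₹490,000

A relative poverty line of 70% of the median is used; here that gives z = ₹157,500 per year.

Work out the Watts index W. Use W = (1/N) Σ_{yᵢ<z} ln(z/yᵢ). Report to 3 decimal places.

Below the line: ₹78,000, ₹86,000, ₹156,000 (q = 3 of N = 6).
Log shortfalls: ln(157500/78000) = 0.7027; ln(157500/86000) = 0.6051; ln(157500/156000) = 0.0096.
W = 1.317364 / 6 = 0.220.

0.220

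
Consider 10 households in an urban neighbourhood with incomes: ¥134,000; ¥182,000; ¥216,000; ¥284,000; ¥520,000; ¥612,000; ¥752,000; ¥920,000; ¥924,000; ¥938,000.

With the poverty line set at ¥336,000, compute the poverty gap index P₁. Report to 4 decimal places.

Incomes under z: ¥134,000, ¥182,000, ¥216,000, ¥284,000 (q = 4 of N = 10).
Gap ratios (z−y)/z: (336000−134000)/336000 = 0.6012; (336000−182000)/336000 = 0.4583; (336000−216000)/336000 = 0.3571; (336000−284000)/336000 = 0.1548.
Sum of shortfalls = 1.571429; P₁ averages over all N: 1.571429 / 10 = 0.1571.

0.1571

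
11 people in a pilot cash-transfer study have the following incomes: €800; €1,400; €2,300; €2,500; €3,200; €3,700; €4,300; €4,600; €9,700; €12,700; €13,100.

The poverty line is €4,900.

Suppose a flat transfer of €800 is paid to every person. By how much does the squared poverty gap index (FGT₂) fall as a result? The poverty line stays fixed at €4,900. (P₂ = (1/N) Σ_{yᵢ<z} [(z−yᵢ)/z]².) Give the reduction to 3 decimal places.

0.081

Before: below the line — €800, €1,400, €2,300, €2,500, €3,200, €3,700, €4,300, €4,600; squared poverty gap index (FGT₂) = 0.17553.
After the €800 transfer: below the line — €1,600, €2,200, €3,100, €3,300, €4,000, €4,500; squared poverty gap index (FGT₂) = 0.09447.
Reduction = 0.17553 − 0.09447 = 0.081.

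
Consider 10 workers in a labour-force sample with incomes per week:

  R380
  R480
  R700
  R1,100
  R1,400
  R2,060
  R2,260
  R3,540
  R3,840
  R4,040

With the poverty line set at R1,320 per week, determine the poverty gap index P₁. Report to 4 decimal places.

0.1985

Below z: R380, R480, R700, R1,100 (q = 4 of N = 10).
Shortfall ratios: (1320−380)/1320 = 0.7121; (1320−480)/1320 = 0.6364; (1320−700)/1320 = 0.4697; (1320−1100)/1320 = 0.1667.
Sum of shortfalls = 1.984848; P₁ averages over all N: 1.984848 / 10 = 0.1985.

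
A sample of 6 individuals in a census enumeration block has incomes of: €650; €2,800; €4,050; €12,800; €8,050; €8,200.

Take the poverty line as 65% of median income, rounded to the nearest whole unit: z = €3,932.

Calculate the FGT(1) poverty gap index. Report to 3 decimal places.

Incomes under z: €650, €2,800 (q = 2 of N = 6).
Gap ratios (z−y)/z: (3932−650)/3932 = 0.8347; (3932−2800)/3932 = 0.2879.
Σ = 1.122584. Dividing by the full population N = 6 gives P₁ = 0.187.

0.187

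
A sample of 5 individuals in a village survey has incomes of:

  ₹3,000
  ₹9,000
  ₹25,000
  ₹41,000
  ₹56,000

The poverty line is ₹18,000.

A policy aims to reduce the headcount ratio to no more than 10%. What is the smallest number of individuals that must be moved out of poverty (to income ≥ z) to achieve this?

2 of the 5 individuals are poor, so H = 2/5 = 0.400.
A headcount ratio of at most 10% allows at most ⌊0.10 × 5⌋ = 0 poor individuals.
So at least 2 − 0 = 2 must be lifted.

2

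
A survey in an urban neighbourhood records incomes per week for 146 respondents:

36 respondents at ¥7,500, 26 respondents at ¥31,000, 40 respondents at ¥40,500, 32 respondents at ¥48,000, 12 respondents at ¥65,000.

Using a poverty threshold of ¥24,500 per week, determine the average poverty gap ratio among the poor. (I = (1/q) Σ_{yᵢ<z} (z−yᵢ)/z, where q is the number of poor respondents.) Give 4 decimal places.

0.6939

Poor units: 36×¥7,500 (q = 36 of N = 146).
Relative gaps: 0.6939 (×36); sum = 24.979592.
The income-gap ratio divides by q (the poor only): 24.979592 / 36 = 0.6939.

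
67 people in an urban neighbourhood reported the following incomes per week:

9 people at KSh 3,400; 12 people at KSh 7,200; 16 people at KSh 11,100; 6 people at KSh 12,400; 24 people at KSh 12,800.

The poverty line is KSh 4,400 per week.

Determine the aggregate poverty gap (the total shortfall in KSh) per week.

Below the line: 9×KSh 3,400 (q = 9 of N = 67).
Individual gaps: 9×(4400−3400) = 9000.
Aggregate gap = KSh 9,000.

KSh 9,000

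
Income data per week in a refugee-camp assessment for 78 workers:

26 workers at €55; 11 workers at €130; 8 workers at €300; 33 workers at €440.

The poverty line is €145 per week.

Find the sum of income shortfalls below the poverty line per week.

€2,505

Below z: 26×€55, 11×€130 (q = 37 of N = 78).
Individual gaps: 26×(145−55) = 2340; 11×(145−130) = 165.
Aggregate gap = €2,505.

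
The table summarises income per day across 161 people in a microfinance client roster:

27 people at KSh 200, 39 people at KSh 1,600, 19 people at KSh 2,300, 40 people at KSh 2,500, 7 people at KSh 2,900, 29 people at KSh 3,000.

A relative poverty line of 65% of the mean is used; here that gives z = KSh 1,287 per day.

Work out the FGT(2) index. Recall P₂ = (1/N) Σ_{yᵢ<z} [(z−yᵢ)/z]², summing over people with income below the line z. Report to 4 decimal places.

0.1196

Below the line: 27×KSh 200 (q = 27 of N = 161).
Shortfall ratios: (1287−200)/1287 = 0.8446 (×27).
Squared: 0.7133 (×27).
Sum = 19.260420; P₂ = 19.260420 / 161 = 0.1196.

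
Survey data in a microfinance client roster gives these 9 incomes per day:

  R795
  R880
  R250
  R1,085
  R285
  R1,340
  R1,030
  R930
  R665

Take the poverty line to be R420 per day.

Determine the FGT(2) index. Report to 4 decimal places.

0.0297

Incomes under z: R250, R285 (q = 2 of N = 9).
Shortfall ratios: (420−250)/420 = 0.4048; (420−285)/420 = 0.3214.
Squared: 0.1638; 0.1033.
Sum = 0.267149; P₂ = 0.267149 / 9 = 0.0297.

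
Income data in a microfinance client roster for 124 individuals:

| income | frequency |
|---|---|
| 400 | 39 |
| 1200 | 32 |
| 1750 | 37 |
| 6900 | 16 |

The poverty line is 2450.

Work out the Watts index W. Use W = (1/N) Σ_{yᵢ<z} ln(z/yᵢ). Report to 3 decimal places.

0.855

Below the line: 39×400, 32×1200, 37×1750 (q = 108 of N = 124).
Log shortfalls: ln(2450/400) = 1.8124 (×39); ln(2450/1200) = 0.7138 (×32); ln(2450/1750) = 0.3365 (×37).
W = 105.972771 / 124 = 0.855.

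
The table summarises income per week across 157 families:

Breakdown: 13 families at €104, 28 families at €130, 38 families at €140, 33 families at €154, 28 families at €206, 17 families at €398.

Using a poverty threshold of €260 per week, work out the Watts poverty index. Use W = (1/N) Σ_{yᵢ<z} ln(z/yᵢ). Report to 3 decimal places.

Below the line: 13×€104, 28×€130, 38×€140, 33×€154, 28×€206 (q = 140 of N = 157).
ln(z/y) terms: ln(260/104) = 0.9163 (×13); ln(260/130) = 0.6931 (×28); ln(260/140) = 0.6190 (×38); ln(260/154) = 0.5237 (×33); ln(260/206) = 0.2328 (×28).
W = 78.645001 / 157 = 0.501.

0.501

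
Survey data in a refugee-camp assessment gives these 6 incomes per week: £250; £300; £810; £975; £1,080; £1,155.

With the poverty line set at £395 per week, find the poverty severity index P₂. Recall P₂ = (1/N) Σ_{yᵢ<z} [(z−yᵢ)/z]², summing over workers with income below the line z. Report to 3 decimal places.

Incomes under z: £250, £300 (q = 2 of N = 6).
Normalized shortfalls: (395−250)/395 = 0.3671; (395−300)/395 = 0.2405.
Squared: 0.1348; 0.0578.
Sum = 0.192597; P₂ = 0.192597 / 6 = 0.032.

0.032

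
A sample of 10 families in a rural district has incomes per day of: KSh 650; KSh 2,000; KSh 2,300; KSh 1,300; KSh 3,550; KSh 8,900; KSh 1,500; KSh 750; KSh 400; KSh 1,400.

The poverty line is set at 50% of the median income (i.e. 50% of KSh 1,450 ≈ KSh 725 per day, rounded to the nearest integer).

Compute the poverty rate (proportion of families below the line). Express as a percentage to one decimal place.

20.0%

2 of the 10 families have income below KSh 725.
H = 2/10 = 20.0%.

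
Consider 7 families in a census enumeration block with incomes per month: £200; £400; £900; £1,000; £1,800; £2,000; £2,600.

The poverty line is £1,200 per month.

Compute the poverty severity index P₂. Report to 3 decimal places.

Poor units: £200, £400, £900, £1,000 (q = 4 of N = 7).
Shortfall ratios: (1200−200)/1200 = 0.8333; (1200−400)/1200 = 0.6667; (1200−900)/1200 = 0.2500; (1200−1000)/1200 = 0.1667.
Squared: 0.6944; 0.4444; 0.0625; 0.0278.
Sum = 1.229167; P₂ = 1.229167 / 7 = 0.176.

0.176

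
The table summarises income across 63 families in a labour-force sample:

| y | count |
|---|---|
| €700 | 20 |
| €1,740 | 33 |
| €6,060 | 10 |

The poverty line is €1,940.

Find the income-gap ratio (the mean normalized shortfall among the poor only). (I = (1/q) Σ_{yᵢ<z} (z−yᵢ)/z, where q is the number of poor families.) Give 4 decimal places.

Incomes under z: 20×€700, 33×€1,740 (q = 53 of N = 63).
Shortfall ratios (z−y)/z: 0.6392 (×20), 0.1031 (×33); sum = 16.185567.
The income-gap ratio divides by q (the poor only): 16.185567 / 53 = 0.3054.

0.3054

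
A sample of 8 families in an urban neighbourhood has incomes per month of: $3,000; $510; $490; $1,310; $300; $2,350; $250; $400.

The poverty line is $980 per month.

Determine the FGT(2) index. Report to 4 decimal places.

Poor units: $250, $300, $400, $490, $510 (q = 5 of N = 8).
Gap ratios (z−y)/z: (980−250)/980 = 0.7449; (980−300)/980 = 0.6939; (980−400)/980 = 0.5918; (980−490)/980 = 0.5000; (980−510)/980 = 0.4796.
Squared: 0.5549; 0.4815; 0.3503; 0.2500; 0.2300.
Sum = 1.866618; P₂ = 1.866618 / 8 = 0.2333.

0.2333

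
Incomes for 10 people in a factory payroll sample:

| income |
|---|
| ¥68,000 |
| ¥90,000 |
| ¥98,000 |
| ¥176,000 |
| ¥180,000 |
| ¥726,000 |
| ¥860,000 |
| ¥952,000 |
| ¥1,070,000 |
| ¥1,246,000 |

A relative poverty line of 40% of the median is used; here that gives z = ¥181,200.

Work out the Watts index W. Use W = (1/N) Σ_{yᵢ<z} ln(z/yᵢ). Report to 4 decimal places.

0.2330

Below z: ¥68,000, ¥90,000, ¥98,000, ¥176,000, ¥180,000 (q = 5 of N = 10).
Log gaps: ln(181200/68000) = 0.9801; ln(181200/90000) = 0.6998; ln(181200/98000) = 0.6146; ln(181200/176000) = 0.0291; ln(181200/180000) = 0.0066.
W = 2.330281 / 10 = 0.2330.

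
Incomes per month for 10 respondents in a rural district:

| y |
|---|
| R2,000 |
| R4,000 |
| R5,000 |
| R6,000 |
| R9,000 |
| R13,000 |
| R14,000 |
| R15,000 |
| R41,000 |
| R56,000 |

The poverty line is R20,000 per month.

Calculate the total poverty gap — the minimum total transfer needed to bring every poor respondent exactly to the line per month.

R92,000

Below z: R2,000, R4,000, R5,000, R6,000, R9,000, R13,000, R14,000, R15,000 (q = 8 of N = 10).
Individual gaps: 20000−2000 = 18000; 20000−4000 = 16000; 20000−5000 = 15000; 20000−6000 = 14000; 20000−9000 = 11000; 20000−13000 = 7000; 20000−14000 = 6000; 20000−15000 = 5000.
Aggregate gap = R92,000.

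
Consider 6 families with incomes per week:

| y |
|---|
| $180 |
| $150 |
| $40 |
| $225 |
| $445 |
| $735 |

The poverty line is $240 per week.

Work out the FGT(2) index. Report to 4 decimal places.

0.1502

Below the line: $40, $150, $180, $225 (q = 4 of N = 6).
Shortfall ratios: (240−40)/240 = 0.8333; (240−150)/240 = 0.3750; (240−180)/240 = 0.2500; (240−225)/240 = 0.0625.
Squared: 0.6944; 0.1406; 0.0625; 0.0039.
Sum = 0.901476; P₂ = 0.901476 / 6 = 0.1502.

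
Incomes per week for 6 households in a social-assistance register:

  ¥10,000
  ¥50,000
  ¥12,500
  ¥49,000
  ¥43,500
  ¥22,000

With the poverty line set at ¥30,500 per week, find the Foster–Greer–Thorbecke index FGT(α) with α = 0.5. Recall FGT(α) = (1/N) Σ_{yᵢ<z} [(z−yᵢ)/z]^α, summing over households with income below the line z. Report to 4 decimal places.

Below z: ¥10,000, ¥12,500, ¥22,000 (q = 3 of N = 6).
Normalized shortfalls: (30500−10000)/30500 = 0.6721; (30500−12500)/30500 = 0.5902; (30500−22000)/30500 = 0.2787.
Raised to α = 0.5: 0.81984; 0.76822; 0.52791.
Sum = 2.115967; FGT(0.5) = 2.115967 / 6 = 0.3527.

0.3527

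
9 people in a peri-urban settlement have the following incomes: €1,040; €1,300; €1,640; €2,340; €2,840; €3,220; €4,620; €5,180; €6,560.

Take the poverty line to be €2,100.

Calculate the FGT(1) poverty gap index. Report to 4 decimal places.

0.1228

Incomes under z: €1,040, €1,300, €1,640 (q = 3 of N = 9).
Gap ratios (z−y)/z: (2100−1040)/2100 = 0.5048; (2100−1300)/2100 = 0.3810; (2100−1640)/2100 = 0.2190.
Sum of shortfalls = 1.104762; P₁ averages over all N: 1.104762 / 9 = 0.1228.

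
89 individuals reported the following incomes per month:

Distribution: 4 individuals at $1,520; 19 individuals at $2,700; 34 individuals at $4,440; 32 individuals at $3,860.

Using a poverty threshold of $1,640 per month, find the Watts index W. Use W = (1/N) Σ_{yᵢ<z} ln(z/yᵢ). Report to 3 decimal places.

Incomes under z: 4×$1,520 (q = 4 of N = 89).
ln(z/y) terms: ln(1640/1520) = 0.0760 (×4).
W = 0.303944 / 89 = 0.003.

0.003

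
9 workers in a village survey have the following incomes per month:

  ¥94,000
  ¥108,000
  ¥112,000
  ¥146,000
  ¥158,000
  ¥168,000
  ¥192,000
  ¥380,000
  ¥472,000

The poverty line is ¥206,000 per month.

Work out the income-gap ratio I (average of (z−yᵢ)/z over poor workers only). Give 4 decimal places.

0.3218

Poor units: ¥94,000, ¥108,000, ¥112,000, ¥146,000, ¥158,000, ¥168,000, ¥192,000 (q = 7 of N = 9).
Shortfall ratios (z−y)/z: 0.5437, 0.4757, 0.4563, 0.2913, 0.2330, 0.1845, 0.0680; sum = 2.252427.
I averages over the q = 7 poor units only: 2.252427 / 7 = 0.3218.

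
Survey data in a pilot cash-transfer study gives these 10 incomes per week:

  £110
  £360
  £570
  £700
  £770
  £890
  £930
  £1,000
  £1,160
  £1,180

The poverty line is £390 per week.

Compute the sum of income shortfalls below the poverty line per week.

Poor units: £110, £360 (q = 2 of N = 10).
Individual gaps: 390−110 = 280; 390−360 = 30.
Aggregate gap = £310.

£310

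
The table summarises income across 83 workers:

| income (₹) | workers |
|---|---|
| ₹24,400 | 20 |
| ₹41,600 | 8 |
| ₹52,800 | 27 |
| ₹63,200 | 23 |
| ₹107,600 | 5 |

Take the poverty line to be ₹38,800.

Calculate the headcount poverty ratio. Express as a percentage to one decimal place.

20 of the 83 workers have income below ₹38,800.
H = 20/83 = 24.1%.

24.1%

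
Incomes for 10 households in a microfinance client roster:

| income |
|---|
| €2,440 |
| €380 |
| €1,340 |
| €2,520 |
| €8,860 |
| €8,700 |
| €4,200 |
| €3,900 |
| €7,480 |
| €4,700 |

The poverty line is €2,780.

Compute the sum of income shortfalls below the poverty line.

€4,440

Incomes under z: €380, €1,340, €2,440, €2,520 (q = 4 of N = 10).
Individual gaps: 2780−380 = 2400; 2780−1340 = 1440; 2780−2440 = 340; 2780−2520 = 260.
Aggregate gap = €4,440.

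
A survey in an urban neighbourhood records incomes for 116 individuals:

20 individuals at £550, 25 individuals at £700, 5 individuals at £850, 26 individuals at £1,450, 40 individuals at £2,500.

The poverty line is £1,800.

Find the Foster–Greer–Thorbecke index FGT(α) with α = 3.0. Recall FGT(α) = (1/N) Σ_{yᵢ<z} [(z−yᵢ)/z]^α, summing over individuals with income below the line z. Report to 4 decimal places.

Below z: 20×£550, 25×£700, 5×£850, 26×£1,450 (q = 76 of N = 116).
Shortfall ratios: (1800−550)/1800 = 0.6944 (×20); (1800−700)/1800 = 0.6111 (×25); (1800−850)/1800 = 0.5278 (×5); (1800−1450)/1800 = 0.1944 (×26).
Raised to α = 3.0: 0.33490 (×20); 0.22822 (×25); 0.14701 (×5); 0.00735 (×26).
Sum = 13.329754; FGT(3.0) = 13.329754 / 116 = 0.1149.

0.1149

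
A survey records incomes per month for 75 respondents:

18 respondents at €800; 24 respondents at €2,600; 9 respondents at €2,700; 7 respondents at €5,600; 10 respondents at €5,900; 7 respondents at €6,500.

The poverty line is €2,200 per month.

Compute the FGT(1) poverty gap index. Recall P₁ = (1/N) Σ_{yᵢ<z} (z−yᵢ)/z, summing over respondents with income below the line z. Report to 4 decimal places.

0.1527

Below z: 18×€800 (q = 18 of N = 75).
Gap ratios (z−y)/z: (2200−800)/2200 = 0.6364 (×18).
Sum of shortfalls = 11.454545; P₁ averages over all N: 11.454545 / 75 = 0.1527.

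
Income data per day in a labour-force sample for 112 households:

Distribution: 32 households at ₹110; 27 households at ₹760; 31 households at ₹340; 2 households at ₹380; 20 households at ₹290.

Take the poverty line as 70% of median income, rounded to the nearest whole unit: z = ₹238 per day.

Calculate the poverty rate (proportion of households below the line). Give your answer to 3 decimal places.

32 of the 112 households have income below ₹238.
H = 32/112 = 0.286.

0.286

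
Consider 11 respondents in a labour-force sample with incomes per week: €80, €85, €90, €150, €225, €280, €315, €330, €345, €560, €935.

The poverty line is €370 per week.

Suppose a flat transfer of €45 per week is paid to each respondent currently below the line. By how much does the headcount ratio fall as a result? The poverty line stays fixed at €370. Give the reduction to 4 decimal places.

Before: below the line — €80, €85, €90, €150, €225, €280, €315, €330, €345; headcount ratio = 0.818182.
After the €45 transfer: below the line — €125, €130, €135, €195, €270, €325, €360; headcount ratio = 0.636364.
Reduction = 0.818182 − 0.636364 = 0.1818.

0.1818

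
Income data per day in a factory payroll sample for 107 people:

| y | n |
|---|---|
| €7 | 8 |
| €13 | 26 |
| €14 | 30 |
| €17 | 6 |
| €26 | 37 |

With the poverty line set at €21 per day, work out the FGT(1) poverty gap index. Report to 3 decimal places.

0.247

Below the line: 8×€7, 26×€13, 30×€14, 6×€17 (q = 70 of N = 107).
Normalized shortfalls: (21−7)/21 = 0.6667 (×8); (21−13)/21 = 0.3810 (×26); (21−14)/21 = 0.3333 (×30); (21−17)/21 = 0.1905 (×6).
Sum of shortfalls = 26.380952; P₁ averages over all N: 26.380952 / 107 = 0.247.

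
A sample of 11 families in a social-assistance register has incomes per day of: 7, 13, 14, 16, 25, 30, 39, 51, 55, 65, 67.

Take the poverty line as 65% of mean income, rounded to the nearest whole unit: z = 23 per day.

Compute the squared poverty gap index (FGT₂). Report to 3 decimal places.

0.084

Incomes under z: 7, 13, 14, 16 (q = 4 of N = 11).
Shortfall ratios: (23−7)/23 = 0.6957; (23−13)/23 = 0.4348; (23−14)/23 = 0.3913; (23−16)/23 = 0.3043.
Squared: 0.4839; 0.1890; 0.1531; 0.0926.
Sum = 0.918715; P₂ = 0.918715 / 11 = 0.084.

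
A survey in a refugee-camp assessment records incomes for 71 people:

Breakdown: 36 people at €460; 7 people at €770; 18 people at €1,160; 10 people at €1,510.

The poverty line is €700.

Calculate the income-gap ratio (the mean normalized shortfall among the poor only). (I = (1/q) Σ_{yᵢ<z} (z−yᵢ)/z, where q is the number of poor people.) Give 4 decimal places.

0.3429

Poor units: 36×€460 (q = 36 of N = 71).
Relative gaps: 0.3429 (×36); sum = 12.342857.
I averages over the q = 36 poor units only: 12.342857 / 36 = 0.3429.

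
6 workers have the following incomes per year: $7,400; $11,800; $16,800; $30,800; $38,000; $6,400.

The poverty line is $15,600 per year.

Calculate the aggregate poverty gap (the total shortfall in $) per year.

$21,200

Incomes under z: $6,400, $7,400, $11,800 (q = 3 of N = 6).
Individual gaps: 15600−6400 = 9200; 15600−7400 = 8200; 15600−11800 = 3800.
Aggregate gap = $21,200.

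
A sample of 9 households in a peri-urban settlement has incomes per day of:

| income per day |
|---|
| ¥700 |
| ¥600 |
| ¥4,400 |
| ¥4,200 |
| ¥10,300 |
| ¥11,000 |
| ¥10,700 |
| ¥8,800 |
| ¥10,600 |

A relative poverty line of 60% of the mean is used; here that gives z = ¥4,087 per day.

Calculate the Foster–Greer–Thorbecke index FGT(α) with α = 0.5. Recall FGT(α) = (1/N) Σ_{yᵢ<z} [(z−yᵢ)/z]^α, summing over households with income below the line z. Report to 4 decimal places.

0.2038

Below z: ¥600, ¥700 (q = 2 of N = 9).
Gap ratios (z−y)/z: (4087−600)/4087 = 0.8532; (4087−700)/4087 = 0.8287.
Raised to α = 0.5: 0.92368; 0.91034.
Sum = 1.834028; FGT(0.5) = 1.834028 / 9 = 0.2038.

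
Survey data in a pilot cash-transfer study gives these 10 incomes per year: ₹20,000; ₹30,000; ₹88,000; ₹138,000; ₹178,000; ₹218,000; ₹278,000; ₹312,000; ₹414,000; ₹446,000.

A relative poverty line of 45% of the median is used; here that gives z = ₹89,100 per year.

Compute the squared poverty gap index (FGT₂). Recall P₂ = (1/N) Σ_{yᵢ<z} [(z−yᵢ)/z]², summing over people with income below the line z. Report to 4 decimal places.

Poor units: ₹20,000, ₹30,000, ₹88,000 (q = 3 of N = 10).
Normalized shortfalls: (89100−20000)/89100 = 0.7755; (89100−30000)/89100 = 0.6633; (89100−88000)/89100 = 0.0123.
Squared: 0.6015; 0.4400; 0.0002.
Sum = 1.041570; P₂ = 1.041570 / 10 = 0.1042.

0.1042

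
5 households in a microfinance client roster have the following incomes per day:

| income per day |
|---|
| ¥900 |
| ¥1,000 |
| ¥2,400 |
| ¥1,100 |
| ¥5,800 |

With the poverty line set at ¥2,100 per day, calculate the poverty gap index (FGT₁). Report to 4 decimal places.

0.3143

Incomes under z: ¥900, ¥1,000, ¥1,100 (q = 3 of N = 5).
Gap ratios (z−y)/z: (2100−900)/2100 = 0.5714; (2100−1000)/2100 = 0.5238; (2100−1100)/2100 = 0.4762.
Sum of shortfalls = 1.571429; P₁ averages over all N: 1.571429 / 5 = 0.3143.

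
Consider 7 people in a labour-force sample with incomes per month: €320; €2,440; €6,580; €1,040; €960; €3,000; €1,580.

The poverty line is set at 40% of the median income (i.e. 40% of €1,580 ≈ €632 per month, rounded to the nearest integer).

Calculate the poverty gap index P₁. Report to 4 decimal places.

0.0705

Below the line: €320 (q = 1 of N = 7).
Normalized shortfalls: (632−320)/632 = 0.4937.
Σ = 0.493671. Dividing by the full population N = 7 gives P₁ = 0.0705.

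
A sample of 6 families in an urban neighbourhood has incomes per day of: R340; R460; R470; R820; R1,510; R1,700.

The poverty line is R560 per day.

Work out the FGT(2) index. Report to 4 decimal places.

Below the line: R340, R460, R470 (q = 3 of N = 6).
Shortfall ratios: (560−340)/560 = 0.3929; (560−460)/560 = 0.1786; (560−470)/560 = 0.1607.
Squared: 0.1543; 0.0319; 0.0258.
Sum = 0.212054; P₂ = 0.212054 / 6 = 0.0353.

0.0353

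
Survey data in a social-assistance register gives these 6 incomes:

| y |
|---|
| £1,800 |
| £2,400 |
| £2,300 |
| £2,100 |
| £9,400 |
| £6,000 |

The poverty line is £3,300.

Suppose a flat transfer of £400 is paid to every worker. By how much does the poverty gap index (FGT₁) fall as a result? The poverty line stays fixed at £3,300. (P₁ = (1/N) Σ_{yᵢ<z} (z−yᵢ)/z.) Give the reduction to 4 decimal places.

Before: below the line — £1,800, £2,100, £2,300, £2,400; poverty gap index (FGT₁) = 0.232323.
After the £400 transfer: below the line — £2,200, £2,500, £2,700, £2,800; poverty gap index (FGT₁) = 0.151515.
Reduction = 0.232323 − 0.151515 = 0.0808.

0.0808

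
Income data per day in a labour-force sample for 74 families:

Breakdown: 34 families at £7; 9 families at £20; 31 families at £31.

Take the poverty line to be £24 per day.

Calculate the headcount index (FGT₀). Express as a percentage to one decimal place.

43 of the 74 families have income below £24.
H = 43/74 = 58.1%.

58.1%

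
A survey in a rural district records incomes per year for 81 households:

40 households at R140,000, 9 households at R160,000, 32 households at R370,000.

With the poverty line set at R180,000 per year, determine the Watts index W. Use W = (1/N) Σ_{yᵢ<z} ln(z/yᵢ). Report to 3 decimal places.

Incomes under z: 40×R140,000, 9×R160,000 (q = 49 of N = 81).
ln(z/y) terms: ln(180000/140000) = 0.2513 (×40); ln(180000/160000) = 0.1178 (×9).
W = 11.112624 / 81 = 0.137.

0.137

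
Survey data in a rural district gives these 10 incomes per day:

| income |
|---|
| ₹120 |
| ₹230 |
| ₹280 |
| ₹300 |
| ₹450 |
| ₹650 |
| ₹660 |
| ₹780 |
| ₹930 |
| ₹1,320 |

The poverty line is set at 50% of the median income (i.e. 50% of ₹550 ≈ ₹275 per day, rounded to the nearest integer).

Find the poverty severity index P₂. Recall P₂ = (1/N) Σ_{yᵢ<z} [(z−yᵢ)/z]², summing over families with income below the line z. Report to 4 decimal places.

0.0344

Incomes under z: ₹120, ₹230 (q = 2 of N = 10).
Gap ratios (z−y)/z: (275−120)/275 = 0.5636; (275−230)/275 = 0.1636.
Squared: 0.3177; 0.0268.
Sum = 0.344463; P₂ = 0.344463 / 10 = 0.0344.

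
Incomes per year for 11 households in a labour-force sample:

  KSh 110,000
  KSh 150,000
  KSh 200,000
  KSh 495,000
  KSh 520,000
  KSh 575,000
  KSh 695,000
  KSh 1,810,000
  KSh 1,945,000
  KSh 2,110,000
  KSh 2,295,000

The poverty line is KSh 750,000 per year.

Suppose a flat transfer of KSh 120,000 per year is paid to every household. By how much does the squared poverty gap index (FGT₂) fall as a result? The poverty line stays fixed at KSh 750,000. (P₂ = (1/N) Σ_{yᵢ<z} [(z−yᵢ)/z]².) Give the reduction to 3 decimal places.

0.082

Before: below the line — KSh 110,000, KSh 150,000, KSh 200,000, KSh 495,000, KSh 520,000, KSh 575,000, KSh 695,000; squared poverty gap index (FGT₂) = 0.19777.
After the KSh 120,000 transfer: below the line — KSh 230,000, KSh 270,000, KSh 320,000, KSh 615,000, KSh 640,000, KSh 695,000; squared poverty gap index (FGT₂) = 0.11621.
Reduction = 0.19777 − 0.11621 = 0.082.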